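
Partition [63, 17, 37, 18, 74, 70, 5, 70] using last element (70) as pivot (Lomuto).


Pivot: 70
  63 <= 70: advance i (no swap)
  17 <= 70: advance i (no swap)
  37 <= 70: advance i (no swap)
  18 <= 70: advance i (no swap)
  70 <= 70: swap -> [63, 17, 37, 18, 70, 74, 5, 70]
  5 <= 70: swap -> [63, 17, 37, 18, 70, 5, 74, 70]
Place pivot at 6: [63, 17, 37, 18, 70, 5, 70, 74]

Partitioned: [63, 17, 37, 18, 70, 5, 70, 74]


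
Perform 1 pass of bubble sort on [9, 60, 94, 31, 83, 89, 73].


Initial: [9, 60, 94, 31, 83, 89, 73]
Pass 1: [9, 60, 31, 83, 89, 73, 94] (4 swaps)

After 1 pass: [9, 60, 31, 83, 89, 73, 94]


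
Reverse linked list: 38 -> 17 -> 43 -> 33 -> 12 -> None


Step 1: curr=38, set curr.next=prev(None) | reversed so far: 38
Step 2: curr=17, set curr.next=prev(38) | reversed so far: 17 -> 38
Step 3: curr=43, set curr.next=prev(17) | reversed so far: 43 -> 17 -> 38
Step 4: curr=33, set curr.next=prev(43) | reversed so far: 33 -> 43 -> 17 -> 38
Step 5: curr=12, set curr.next=prev(33) | reversed so far: 12 -> 33 -> 43 -> 17 -> 38

12 -> 33 -> 43 -> 17 -> 38 -> None


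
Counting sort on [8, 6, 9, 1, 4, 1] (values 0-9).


Input: [8, 6, 9, 1, 4, 1]
Counts: [0, 2, 0, 0, 1, 0, 1, 0, 1, 1]

Sorted: [1, 1, 4, 6, 8, 9]


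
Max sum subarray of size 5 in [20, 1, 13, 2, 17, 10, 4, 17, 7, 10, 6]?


[0:5]: 53
[1:6]: 43
[2:7]: 46
[3:8]: 50
[4:9]: 55
[5:10]: 48
[6:11]: 44

Max: 55 at [4:9]


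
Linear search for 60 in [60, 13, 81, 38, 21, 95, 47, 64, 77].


i=0: 60==60 found!

Found at 0, 1 comps


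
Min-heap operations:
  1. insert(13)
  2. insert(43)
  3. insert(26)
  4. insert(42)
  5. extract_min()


insert(13) -> [13]
insert(43) -> [13, 43]
insert(26) -> [13, 43, 26]
insert(42) -> [13, 42, 26, 43]
extract_min()->13, [26, 42, 43]

Final heap: [26, 42, 43]


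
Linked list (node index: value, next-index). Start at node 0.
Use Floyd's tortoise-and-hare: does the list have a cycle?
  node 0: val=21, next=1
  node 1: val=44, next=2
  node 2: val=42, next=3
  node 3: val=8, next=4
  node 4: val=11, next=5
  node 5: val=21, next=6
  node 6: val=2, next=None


Floyd's tortoise (slow, +1) and hare (fast, +2):
  init: slow=0, fast=0
  step 1: slow=1, fast=2
  step 2: slow=2, fast=4
  step 3: slow=3, fast=6
  step 4: fast -> None, no cycle

Cycle: no


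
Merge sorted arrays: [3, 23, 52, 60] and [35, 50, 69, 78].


Take 3 from A
Take 23 from A
Take 35 from B
Take 50 from B
Take 52 from A
Take 60 from A

Merged: [3, 23, 35, 50, 52, 60, 69, 78]


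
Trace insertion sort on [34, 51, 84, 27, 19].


Initial: [34, 51, 84, 27, 19]
Insert 51: [34, 51, 84, 27, 19]
Insert 84: [34, 51, 84, 27, 19]
Insert 27: [27, 34, 51, 84, 19]
Insert 19: [19, 27, 34, 51, 84]

Sorted: [19, 27, 34, 51, 84]


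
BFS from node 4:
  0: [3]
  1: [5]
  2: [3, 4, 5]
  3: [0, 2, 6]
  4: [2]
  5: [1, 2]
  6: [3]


Visit 4, enqueue [2]
Visit 2, enqueue [3, 5]
Visit 3, enqueue [0, 6]
Visit 5, enqueue [1]
Visit 0, enqueue []
Visit 6, enqueue []
Visit 1, enqueue []

BFS order: [4, 2, 3, 5, 0, 6, 1]


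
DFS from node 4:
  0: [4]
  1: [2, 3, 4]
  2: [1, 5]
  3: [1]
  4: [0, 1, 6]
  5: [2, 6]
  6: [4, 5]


Visit 4, push [6, 1, 0]
Visit 0, push []
Visit 1, push [3, 2]
Visit 2, push [5]
Visit 5, push [6]
Visit 6, push []
Visit 3, push []

DFS order: [4, 0, 1, 2, 5, 6, 3]


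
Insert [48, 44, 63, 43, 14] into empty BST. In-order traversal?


Insert 48: root
Insert 44: L from 48
Insert 63: R from 48
Insert 43: L from 48 -> L from 44
Insert 14: L from 48 -> L from 44 -> L from 43

In-order: [14, 43, 44, 48, 63]


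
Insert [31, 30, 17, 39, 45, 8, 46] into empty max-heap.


Insert 31: [31]
Insert 30: [31, 30]
Insert 17: [31, 30, 17]
Insert 39: [39, 31, 17, 30]
Insert 45: [45, 39, 17, 30, 31]
Insert 8: [45, 39, 17, 30, 31, 8]
Insert 46: [46, 39, 45, 30, 31, 8, 17]

Final heap: [46, 39, 45, 30, 31, 8, 17]


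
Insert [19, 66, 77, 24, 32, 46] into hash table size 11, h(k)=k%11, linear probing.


Insert 19: h=8 -> slot 8
Insert 66: h=0 -> slot 0
Insert 77: h=0, 1 probes -> slot 1
Insert 24: h=2 -> slot 2
Insert 32: h=10 -> slot 10
Insert 46: h=2, 1 probes -> slot 3

Table: [66, 77, 24, 46, None, None, None, None, 19, None, 32]


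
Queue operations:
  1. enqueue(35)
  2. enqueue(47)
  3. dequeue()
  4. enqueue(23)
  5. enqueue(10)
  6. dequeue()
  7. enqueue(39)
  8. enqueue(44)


enqueue(35) -> [35]
enqueue(47) -> [35, 47]
dequeue()->35, [47]
enqueue(23) -> [47, 23]
enqueue(10) -> [47, 23, 10]
dequeue()->47, [23, 10]
enqueue(39) -> [23, 10, 39]
enqueue(44) -> [23, 10, 39, 44]

Final queue: [23, 10, 39, 44]


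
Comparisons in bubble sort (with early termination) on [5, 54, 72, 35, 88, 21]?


Algorithm: bubble sort (with early termination)
Input: [5, 54, 72, 35, 88, 21]
Sorted: [5, 21, 35, 54, 72, 88]

15


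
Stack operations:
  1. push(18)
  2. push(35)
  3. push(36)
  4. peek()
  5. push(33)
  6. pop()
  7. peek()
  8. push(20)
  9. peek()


push(18) -> [18]
push(35) -> [18, 35]
push(36) -> [18, 35, 36]
peek()->36
push(33) -> [18, 35, 36, 33]
pop()->33, [18, 35, 36]
peek()->36
push(20) -> [18, 35, 36, 20]
peek()->20

Final stack: [18, 35, 36, 20]


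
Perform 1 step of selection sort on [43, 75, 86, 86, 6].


Initial: [43, 75, 86, 86, 6]
Step 1: min=6 at 4
  Swap: [6, 75, 86, 86, 43]

After 1 step: [6, 75, 86, 86, 43]


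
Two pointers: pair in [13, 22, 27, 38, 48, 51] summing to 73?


lo=0(13)+hi=5(51)=64
lo=1(22)+hi=5(51)=73

Yes: 22+51=73


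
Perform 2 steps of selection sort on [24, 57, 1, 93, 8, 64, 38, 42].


Initial: [24, 57, 1, 93, 8, 64, 38, 42]
Step 1: min=1 at 2
  Swap: [1, 57, 24, 93, 8, 64, 38, 42]
Step 2: min=8 at 4
  Swap: [1, 8, 24, 93, 57, 64, 38, 42]

After 2 steps: [1, 8, 24, 93, 57, 64, 38, 42]


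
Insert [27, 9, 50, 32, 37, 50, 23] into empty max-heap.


Insert 27: [27]
Insert 9: [27, 9]
Insert 50: [50, 9, 27]
Insert 32: [50, 32, 27, 9]
Insert 37: [50, 37, 27, 9, 32]
Insert 50: [50, 37, 50, 9, 32, 27]
Insert 23: [50, 37, 50, 9, 32, 27, 23]

Final heap: [50, 37, 50, 9, 32, 27, 23]


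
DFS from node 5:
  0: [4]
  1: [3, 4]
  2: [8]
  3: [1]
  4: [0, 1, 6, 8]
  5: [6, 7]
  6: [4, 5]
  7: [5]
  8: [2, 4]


Visit 5, push [7, 6]
Visit 6, push [4]
Visit 4, push [8, 1, 0]
Visit 0, push []
Visit 1, push [3]
Visit 3, push []
Visit 8, push [2]
Visit 2, push []
Visit 7, push []

DFS order: [5, 6, 4, 0, 1, 3, 8, 2, 7]


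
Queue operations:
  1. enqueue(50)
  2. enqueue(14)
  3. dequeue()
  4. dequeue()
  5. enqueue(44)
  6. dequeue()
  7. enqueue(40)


enqueue(50) -> [50]
enqueue(14) -> [50, 14]
dequeue()->50, [14]
dequeue()->14, []
enqueue(44) -> [44]
dequeue()->44, []
enqueue(40) -> [40]

Final queue: [40]


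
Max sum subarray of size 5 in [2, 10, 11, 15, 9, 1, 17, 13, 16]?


[0:5]: 47
[1:6]: 46
[2:7]: 53
[3:8]: 55
[4:9]: 56

Max: 56 at [4:9]


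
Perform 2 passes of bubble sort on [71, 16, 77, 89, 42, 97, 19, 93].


Initial: [71, 16, 77, 89, 42, 97, 19, 93]
Pass 1: [16, 71, 77, 42, 89, 19, 93, 97] (4 swaps)
Pass 2: [16, 71, 42, 77, 19, 89, 93, 97] (2 swaps)

After 2 passes: [16, 71, 42, 77, 19, 89, 93, 97]


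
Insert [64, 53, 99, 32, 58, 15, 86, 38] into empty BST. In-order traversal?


Insert 64: root
Insert 53: L from 64
Insert 99: R from 64
Insert 32: L from 64 -> L from 53
Insert 58: L from 64 -> R from 53
Insert 15: L from 64 -> L from 53 -> L from 32
Insert 86: R from 64 -> L from 99
Insert 38: L from 64 -> L from 53 -> R from 32

In-order: [15, 32, 38, 53, 58, 64, 86, 99]


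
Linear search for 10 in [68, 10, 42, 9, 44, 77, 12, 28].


i=0: 68!=10
i=1: 10==10 found!

Found at 1, 2 comps


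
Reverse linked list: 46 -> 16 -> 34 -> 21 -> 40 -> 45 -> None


Step 1: curr=46, set curr.next=prev(None) | reversed so far: 46
Step 2: curr=16, set curr.next=prev(46) | reversed so far: 16 -> 46
Step 3: curr=34, set curr.next=prev(16) | reversed so far: 34 -> 16 -> 46
Step 4: curr=21, set curr.next=prev(34) | reversed so far: 21 -> 34 -> 16 -> 46
Step 5: curr=40, set curr.next=prev(21) | reversed so far: 40 -> 21 -> 34 -> 16 -> 46
Step 6: curr=45, set curr.next=prev(40) | reversed so far: 45 -> 40 -> 21 -> 34 -> 16 -> 46

45 -> 40 -> 21 -> 34 -> 16 -> 46 -> None


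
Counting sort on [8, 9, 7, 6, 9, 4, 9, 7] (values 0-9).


Input: [8, 9, 7, 6, 9, 4, 9, 7]
Counts: [0, 0, 0, 0, 1, 0, 1, 2, 1, 3]

Sorted: [4, 6, 7, 7, 8, 9, 9, 9]


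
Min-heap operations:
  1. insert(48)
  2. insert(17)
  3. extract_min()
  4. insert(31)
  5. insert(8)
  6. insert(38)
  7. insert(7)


insert(48) -> [48]
insert(17) -> [17, 48]
extract_min()->17, [48]
insert(31) -> [31, 48]
insert(8) -> [8, 48, 31]
insert(38) -> [8, 38, 31, 48]
insert(7) -> [7, 8, 31, 48, 38]

Final heap: [7, 8, 31, 48, 38]


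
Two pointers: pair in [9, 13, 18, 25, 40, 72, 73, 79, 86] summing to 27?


lo=0(9)+hi=8(86)=95
lo=0(9)+hi=7(79)=88
lo=0(9)+hi=6(73)=82
lo=0(9)+hi=5(72)=81
lo=0(9)+hi=4(40)=49
lo=0(9)+hi=3(25)=34
lo=0(9)+hi=2(18)=27

Yes: 9+18=27


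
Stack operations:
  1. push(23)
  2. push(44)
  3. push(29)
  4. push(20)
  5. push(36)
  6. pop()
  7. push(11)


push(23) -> [23]
push(44) -> [23, 44]
push(29) -> [23, 44, 29]
push(20) -> [23, 44, 29, 20]
push(36) -> [23, 44, 29, 20, 36]
pop()->36, [23, 44, 29, 20]
push(11) -> [23, 44, 29, 20, 11]

Final stack: [23, 44, 29, 20, 11]


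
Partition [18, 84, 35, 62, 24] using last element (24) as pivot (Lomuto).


Pivot: 24
  18 <= 24: advance i (no swap)
Place pivot at 1: [18, 24, 35, 62, 84]

Partitioned: [18, 24, 35, 62, 84]


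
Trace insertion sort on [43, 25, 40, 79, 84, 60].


Initial: [43, 25, 40, 79, 84, 60]
Insert 25: [25, 43, 40, 79, 84, 60]
Insert 40: [25, 40, 43, 79, 84, 60]
Insert 79: [25, 40, 43, 79, 84, 60]
Insert 84: [25, 40, 43, 79, 84, 60]
Insert 60: [25, 40, 43, 60, 79, 84]

Sorted: [25, 40, 43, 60, 79, 84]


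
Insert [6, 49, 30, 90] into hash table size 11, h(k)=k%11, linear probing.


Insert 6: h=6 -> slot 6
Insert 49: h=5 -> slot 5
Insert 30: h=8 -> slot 8
Insert 90: h=2 -> slot 2

Table: [None, None, 90, None, None, 49, 6, None, 30, None, None]


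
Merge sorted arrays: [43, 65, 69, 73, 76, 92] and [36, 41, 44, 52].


Take 36 from B
Take 41 from B
Take 43 from A
Take 44 from B
Take 52 from B

Merged: [36, 41, 43, 44, 52, 65, 69, 73, 76, 92]


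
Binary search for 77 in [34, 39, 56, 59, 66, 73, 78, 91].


Step 1: lo=0, hi=7, mid=3, val=59
Step 2: lo=4, hi=7, mid=5, val=73
Step 3: lo=6, hi=7, mid=6, val=78

Not found


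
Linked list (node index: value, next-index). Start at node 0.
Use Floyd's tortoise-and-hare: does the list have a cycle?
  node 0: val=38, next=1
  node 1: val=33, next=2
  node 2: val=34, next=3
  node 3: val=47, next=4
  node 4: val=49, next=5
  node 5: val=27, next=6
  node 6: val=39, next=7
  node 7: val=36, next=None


Floyd's tortoise (slow, +1) and hare (fast, +2):
  init: slow=0, fast=0
  step 1: slow=1, fast=2
  step 2: slow=2, fast=4
  step 3: slow=3, fast=6
  step 4: fast 6->7->None, no cycle

Cycle: no


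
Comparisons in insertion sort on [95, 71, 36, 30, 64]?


Algorithm: insertion sort
Input: [95, 71, 36, 30, 64]
Sorted: [30, 36, 64, 71, 95]

9


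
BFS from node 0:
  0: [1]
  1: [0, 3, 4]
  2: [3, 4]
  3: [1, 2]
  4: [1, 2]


Visit 0, enqueue [1]
Visit 1, enqueue [3, 4]
Visit 3, enqueue [2]
Visit 4, enqueue []
Visit 2, enqueue []

BFS order: [0, 1, 3, 4, 2]


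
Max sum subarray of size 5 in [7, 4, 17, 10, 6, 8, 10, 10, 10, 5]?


[0:5]: 44
[1:6]: 45
[2:7]: 51
[3:8]: 44
[4:9]: 44
[5:10]: 43

Max: 51 at [2:7]


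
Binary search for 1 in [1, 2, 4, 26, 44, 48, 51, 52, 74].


Step 1: lo=0, hi=8, mid=4, val=44
Step 2: lo=0, hi=3, mid=1, val=2
Step 3: lo=0, hi=0, mid=0, val=1

Found at index 0


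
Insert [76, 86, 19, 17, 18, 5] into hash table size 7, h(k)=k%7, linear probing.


Insert 76: h=6 -> slot 6
Insert 86: h=2 -> slot 2
Insert 19: h=5 -> slot 5
Insert 17: h=3 -> slot 3
Insert 18: h=4 -> slot 4
Insert 5: h=5, 2 probes -> slot 0

Table: [5, None, 86, 17, 18, 19, 76]


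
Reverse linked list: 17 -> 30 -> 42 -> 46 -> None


Step 1: curr=17, set curr.next=prev(None) | reversed so far: 17
Step 2: curr=30, set curr.next=prev(17) | reversed so far: 30 -> 17
Step 3: curr=42, set curr.next=prev(30) | reversed so far: 42 -> 30 -> 17
Step 4: curr=46, set curr.next=prev(42) | reversed so far: 46 -> 42 -> 30 -> 17

46 -> 42 -> 30 -> 17 -> None


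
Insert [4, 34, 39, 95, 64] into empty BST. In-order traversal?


Insert 4: root
Insert 34: R from 4
Insert 39: R from 4 -> R from 34
Insert 95: R from 4 -> R from 34 -> R from 39
Insert 64: R from 4 -> R from 34 -> R from 39 -> L from 95

In-order: [4, 34, 39, 64, 95]


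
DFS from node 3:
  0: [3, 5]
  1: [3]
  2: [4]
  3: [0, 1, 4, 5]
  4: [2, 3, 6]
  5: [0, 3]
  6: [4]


Visit 3, push [5, 4, 1, 0]
Visit 0, push [5]
Visit 5, push []
Visit 1, push []
Visit 4, push [6, 2]
Visit 2, push []
Visit 6, push []

DFS order: [3, 0, 5, 1, 4, 2, 6]


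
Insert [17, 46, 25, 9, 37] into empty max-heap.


Insert 17: [17]
Insert 46: [46, 17]
Insert 25: [46, 17, 25]
Insert 9: [46, 17, 25, 9]
Insert 37: [46, 37, 25, 9, 17]

Final heap: [46, 37, 25, 9, 17]


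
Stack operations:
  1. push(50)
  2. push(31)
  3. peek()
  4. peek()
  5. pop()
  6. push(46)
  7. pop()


push(50) -> [50]
push(31) -> [50, 31]
peek()->31
peek()->31
pop()->31, [50]
push(46) -> [50, 46]
pop()->46, [50]

Final stack: [50]


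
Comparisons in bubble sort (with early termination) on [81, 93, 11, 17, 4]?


Algorithm: bubble sort (with early termination)
Input: [81, 93, 11, 17, 4]
Sorted: [4, 11, 17, 81, 93]

10


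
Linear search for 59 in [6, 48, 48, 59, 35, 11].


i=0: 6!=59
i=1: 48!=59
i=2: 48!=59
i=3: 59==59 found!

Found at 3, 4 comps


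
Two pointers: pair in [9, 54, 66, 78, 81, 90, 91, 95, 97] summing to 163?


lo=0(9)+hi=8(97)=106
lo=1(54)+hi=8(97)=151
lo=2(66)+hi=8(97)=163

Yes: 66+97=163


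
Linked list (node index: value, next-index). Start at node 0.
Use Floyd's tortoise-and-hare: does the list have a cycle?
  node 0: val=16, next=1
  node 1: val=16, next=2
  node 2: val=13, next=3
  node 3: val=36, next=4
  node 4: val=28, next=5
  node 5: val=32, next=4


Floyd's tortoise (slow, +1) and hare (fast, +2):
  init: slow=0, fast=0
  step 1: slow=1, fast=2
  step 2: slow=2, fast=4
  step 3: slow=3, fast=4
  step 4: slow=4, fast=4
  slow == fast at node 4: cycle detected

Cycle: yes


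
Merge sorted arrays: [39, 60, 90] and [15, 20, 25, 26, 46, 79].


Take 15 from B
Take 20 from B
Take 25 from B
Take 26 from B
Take 39 from A
Take 46 from B
Take 60 from A
Take 79 from B

Merged: [15, 20, 25, 26, 39, 46, 60, 79, 90]


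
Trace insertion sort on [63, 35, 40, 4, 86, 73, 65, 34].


Initial: [63, 35, 40, 4, 86, 73, 65, 34]
Insert 35: [35, 63, 40, 4, 86, 73, 65, 34]
Insert 40: [35, 40, 63, 4, 86, 73, 65, 34]
Insert 4: [4, 35, 40, 63, 86, 73, 65, 34]
Insert 86: [4, 35, 40, 63, 86, 73, 65, 34]
Insert 73: [4, 35, 40, 63, 73, 86, 65, 34]
Insert 65: [4, 35, 40, 63, 65, 73, 86, 34]
Insert 34: [4, 34, 35, 40, 63, 65, 73, 86]

Sorted: [4, 34, 35, 40, 63, 65, 73, 86]


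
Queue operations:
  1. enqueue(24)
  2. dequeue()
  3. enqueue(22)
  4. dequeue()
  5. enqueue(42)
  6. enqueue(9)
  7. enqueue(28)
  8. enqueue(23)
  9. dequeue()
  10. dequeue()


enqueue(24) -> [24]
dequeue()->24, []
enqueue(22) -> [22]
dequeue()->22, []
enqueue(42) -> [42]
enqueue(9) -> [42, 9]
enqueue(28) -> [42, 9, 28]
enqueue(23) -> [42, 9, 28, 23]
dequeue()->42, [9, 28, 23]
dequeue()->9, [28, 23]

Final queue: [28, 23]


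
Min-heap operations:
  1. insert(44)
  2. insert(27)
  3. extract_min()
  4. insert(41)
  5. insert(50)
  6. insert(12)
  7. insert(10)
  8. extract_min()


insert(44) -> [44]
insert(27) -> [27, 44]
extract_min()->27, [44]
insert(41) -> [41, 44]
insert(50) -> [41, 44, 50]
insert(12) -> [12, 41, 50, 44]
insert(10) -> [10, 12, 50, 44, 41]
extract_min()->10, [12, 41, 50, 44]

Final heap: [12, 41, 50, 44]


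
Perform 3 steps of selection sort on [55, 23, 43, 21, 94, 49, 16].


Initial: [55, 23, 43, 21, 94, 49, 16]
Step 1: min=16 at 6
  Swap: [16, 23, 43, 21, 94, 49, 55]
Step 2: min=21 at 3
  Swap: [16, 21, 43, 23, 94, 49, 55]
Step 3: min=23 at 3
  Swap: [16, 21, 23, 43, 94, 49, 55]

After 3 steps: [16, 21, 23, 43, 94, 49, 55]


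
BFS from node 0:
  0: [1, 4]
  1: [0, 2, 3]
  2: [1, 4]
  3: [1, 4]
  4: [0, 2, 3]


Visit 0, enqueue [1, 4]
Visit 1, enqueue [2, 3]
Visit 4, enqueue []
Visit 2, enqueue []
Visit 3, enqueue []

BFS order: [0, 1, 4, 2, 3]


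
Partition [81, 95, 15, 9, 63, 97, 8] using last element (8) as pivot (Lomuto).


Pivot: 8
Place pivot at 0: [8, 95, 15, 9, 63, 97, 81]

Partitioned: [8, 95, 15, 9, 63, 97, 81]


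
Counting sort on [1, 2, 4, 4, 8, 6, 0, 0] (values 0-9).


Input: [1, 2, 4, 4, 8, 6, 0, 0]
Counts: [2, 1, 1, 0, 2, 0, 1, 0, 1, 0]

Sorted: [0, 0, 1, 2, 4, 4, 6, 8]


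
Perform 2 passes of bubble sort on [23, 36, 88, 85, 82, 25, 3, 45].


Initial: [23, 36, 88, 85, 82, 25, 3, 45]
Pass 1: [23, 36, 85, 82, 25, 3, 45, 88] (5 swaps)
Pass 2: [23, 36, 82, 25, 3, 45, 85, 88] (4 swaps)

After 2 passes: [23, 36, 82, 25, 3, 45, 85, 88]


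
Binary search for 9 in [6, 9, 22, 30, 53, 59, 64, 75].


Step 1: lo=0, hi=7, mid=3, val=30
Step 2: lo=0, hi=2, mid=1, val=9

Found at index 1


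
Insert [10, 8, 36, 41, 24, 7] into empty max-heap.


Insert 10: [10]
Insert 8: [10, 8]
Insert 36: [36, 8, 10]
Insert 41: [41, 36, 10, 8]
Insert 24: [41, 36, 10, 8, 24]
Insert 7: [41, 36, 10, 8, 24, 7]

Final heap: [41, 36, 10, 8, 24, 7]


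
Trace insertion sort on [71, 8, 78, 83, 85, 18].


Initial: [71, 8, 78, 83, 85, 18]
Insert 8: [8, 71, 78, 83, 85, 18]
Insert 78: [8, 71, 78, 83, 85, 18]
Insert 83: [8, 71, 78, 83, 85, 18]
Insert 85: [8, 71, 78, 83, 85, 18]
Insert 18: [8, 18, 71, 78, 83, 85]

Sorted: [8, 18, 71, 78, 83, 85]


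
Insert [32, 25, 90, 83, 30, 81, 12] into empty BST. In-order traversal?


Insert 32: root
Insert 25: L from 32
Insert 90: R from 32
Insert 83: R from 32 -> L from 90
Insert 30: L from 32 -> R from 25
Insert 81: R from 32 -> L from 90 -> L from 83
Insert 12: L from 32 -> L from 25

In-order: [12, 25, 30, 32, 81, 83, 90]


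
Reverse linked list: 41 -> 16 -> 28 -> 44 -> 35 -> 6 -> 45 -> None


Step 1: curr=41, set curr.next=prev(None) | reversed so far: 41
Step 2: curr=16, set curr.next=prev(41) | reversed so far: 16 -> 41
Step 3: curr=28, set curr.next=prev(16) | reversed so far: 28 -> 16 -> 41
Step 4: curr=44, set curr.next=prev(28) | reversed so far: 44 -> 28 -> 16 -> 41
Step 5: curr=35, set curr.next=prev(44) | reversed so far: 35 -> 44 -> 28 -> 16 -> 41
Step 6: curr=6, set curr.next=prev(35) | reversed so far: 6 -> 35 -> 44 -> 28 -> 16 -> 41
Step 7: curr=45, set curr.next=prev(6) | reversed so far: 45 -> 6 -> 35 -> 44 -> 28 -> 16 -> 41

45 -> 6 -> 35 -> 44 -> 28 -> 16 -> 41 -> None


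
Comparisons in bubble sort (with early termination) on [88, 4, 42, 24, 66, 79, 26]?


Algorithm: bubble sort (with early termination)
Input: [88, 4, 42, 24, 66, 79, 26]
Sorted: [4, 24, 26, 42, 66, 79, 88]

20


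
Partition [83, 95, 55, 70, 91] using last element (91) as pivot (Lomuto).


Pivot: 91
  83 <= 91: advance i (no swap)
  55 <= 91: swap -> [83, 55, 95, 70, 91]
  70 <= 91: swap -> [83, 55, 70, 95, 91]
Place pivot at 3: [83, 55, 70, 91, 95]

Partitioned: [83, 55, 70, 91, 95]


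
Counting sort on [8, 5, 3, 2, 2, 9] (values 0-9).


Input: [8, 5, 3, 2, 2, 9]
Counts: [0, 0, 2, 1, 0, 1, 0, 0, 1, 1]

Sorted: [2, 2, 3, 5, 8, 9]


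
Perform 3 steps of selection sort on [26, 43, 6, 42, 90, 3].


Initial: [26, 43, 6, 42, 90, 3]
Step 1: min=3 at 5
  Swap: [3, 43, 6, 42, 90, 26]
Step 2: min=6 at 2
  Swap: [3, 6, 43, 42, 90, 26]
Step 3: min=26 at 5
  Swap: [3, 6, 26, 42, 90, 43]

After 3 steps: [3, 6, 26, 42, 90, 43]


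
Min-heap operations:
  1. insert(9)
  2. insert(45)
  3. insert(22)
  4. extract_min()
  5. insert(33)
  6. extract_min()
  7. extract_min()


insert(9) -> [9]
insert(45) -> [9, 45]
insert(22) -> [9, 45, 22]
extract_min()->9, [22, 45]
insert(33) -> [22, 45, 33]
extract_min()->22, [33, 45]
extract_min()->33, [45]

Final heap: [45]


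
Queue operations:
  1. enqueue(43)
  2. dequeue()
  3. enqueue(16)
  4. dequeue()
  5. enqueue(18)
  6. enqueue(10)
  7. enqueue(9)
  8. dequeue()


enqueue(43) -> [43]
dequeue()->43, []
enqueue(16) -> [16]
dequeue()->16, []
enqueue(18) -> [18]
enqueue(10) -> [18, 10]
enqueue(9) -> [18, 10, 9]
dequeue()->18, [10, 9]

Final queue: [10, 9]


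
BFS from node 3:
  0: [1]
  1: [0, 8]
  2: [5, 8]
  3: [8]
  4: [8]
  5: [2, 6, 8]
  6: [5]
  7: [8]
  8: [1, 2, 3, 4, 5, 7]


Visit 3, enqueue [8]
Visit 8, enqueue [1, 2, 4, 5, 7]
Visit 1, enqueue [0]
Visit 2, enqueue []
Visit 4, enqueue []
Visit 5, enqueue [6]
Visit 7, enqueue []
Visit 0, enqueue []
Visit 6, enqueue []

BFS order: [3, 8, 1, 2, 4, 5, 7, 0, 6]


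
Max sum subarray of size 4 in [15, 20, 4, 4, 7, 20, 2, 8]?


[0:4]: 43
[1:5]: 35
[2:6]: 35
[3:7]: 33
[4:8]: 37

Max: 43 at [0:4]


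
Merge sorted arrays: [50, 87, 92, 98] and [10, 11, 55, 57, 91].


Take 10 from B
Take 11 from B
Take 50 from A
Take 55 from B
Take 57 from B
Take 87 from A
Take 91 from B

Merged: [10, 11, 50, 55, 57, 87, 91, 92, 98]


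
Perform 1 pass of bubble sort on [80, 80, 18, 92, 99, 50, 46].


Initial: [80, 80, 18, 92, 99, 50, 46]
Pass 1: [80, 18, 80, 92, 50, 46, 99] (3 swaps)

After 1 pass: [80, 18, 80, 92, 50, 46, 99]


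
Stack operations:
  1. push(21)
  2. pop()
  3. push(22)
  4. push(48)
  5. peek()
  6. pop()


push(21) -> [21]
pop()->21, []
push(22) -> [22]
push(48) -> [22, 48]
peek()->48
pop()->48, [22]

Final stack: [22]


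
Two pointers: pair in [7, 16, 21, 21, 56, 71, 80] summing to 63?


lo=0(7)+hi=6(80)=87
lo=0(7)+hi=5(71)=78
lo=0(7)+hi=4(56)=63

Yes: 7+56=63


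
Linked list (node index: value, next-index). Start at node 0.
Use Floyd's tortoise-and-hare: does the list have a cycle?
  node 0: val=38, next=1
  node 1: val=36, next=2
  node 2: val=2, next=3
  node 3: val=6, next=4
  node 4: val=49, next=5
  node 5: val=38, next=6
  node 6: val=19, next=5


Floyd's tortoise (slow, +1) and hare (fast, +2):
  init: slow=0, fast=0
  step 1: slow=1, fast=2
  step 2: slow=2, fast=4
  step 3: slow=3, fast=6
  step 4: slow=4, fast=6
  step 5: slow=5, fast=6
  step 6: slow=6, fast=6
  slow == fast at node 6: cycle detected

Cycle: yes


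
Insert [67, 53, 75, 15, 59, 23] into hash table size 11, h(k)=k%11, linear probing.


Insert 67: h=1 -> slot 1
Insert 53: h=9 -> slot 9
Insert 75: h=9, 1 probes -> slot 10
Insert 15: h=4 -> slot 4
Insert 59: h=4, 1 probes -> slot 5
Insert 23: h=1, 1 probes -> slot 2

Table: [None, 67, 23, None, 15, 59, None, None, None, 53, 75]


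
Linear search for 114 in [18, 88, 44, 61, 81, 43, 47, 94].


i=0: 18!=114
i=1: 88!=114
i=2: 44!=114
i=3: 61!=114
i=4: 81!=114
i=5: 43!=114
i=6: 47!=114
i=7: 94!=114

Not found, 8 comps


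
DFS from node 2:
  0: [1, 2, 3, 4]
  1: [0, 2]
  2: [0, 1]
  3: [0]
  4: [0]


Visit 2, push [1, 0]
Visit 0, push [4, 3, 1]
Visit 1, push []
Visit 3, push []
Visit 4, push []

DFS order: [2, 0, 1, 3, 4]


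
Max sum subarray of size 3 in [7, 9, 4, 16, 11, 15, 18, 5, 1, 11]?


[0:3]: 20
[1:4]: 29
[2:5]: 31
[3:6]: 42
[4:7]: 44
[5:8]: 38
[6:9]: 24
[7:10]: 17

Max: 44 at [4:7]


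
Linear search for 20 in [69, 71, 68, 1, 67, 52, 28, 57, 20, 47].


i=0: 69!=20
i=1: 71!=20
i=2: 68!=20
i=3: 1!=20
i=4: 67!=20
i=5: 52!=20
i=6: 28!=20
i=7: 57!=20
i=8: 20==20 found!

Found at 8, 9 comps


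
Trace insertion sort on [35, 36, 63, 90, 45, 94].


Initial: [35, 36, 63, 90, 45, 94]
Insert 36: [35, 36, 63, 90, 45, 94]
Insert 63: [35, 36, 63, 90, 45, 94]
Insert 90: [35, 36, 63, 90, 45, 94]
Insert 45: [35, 36, 45, 63, 90, 94]
Insert 94: [35, 36, 45, 63, 90, 94]

Sorted: [35, 36, 45, 63, 90, 94]


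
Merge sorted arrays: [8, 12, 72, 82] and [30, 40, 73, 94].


Take 8 from A
Take 12 from A
Take 30 from B
Take 40 from B
Take 72 from A
Take 73 from B
Take 82 from A

Merged: [8, 12, 30, 40, 72, 73, 82, 94]


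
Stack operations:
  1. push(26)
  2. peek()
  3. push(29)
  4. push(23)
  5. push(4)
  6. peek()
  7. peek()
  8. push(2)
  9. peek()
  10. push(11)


push(26) -> [26]
peek()->26
push(29) -> [26, 29]
push(23) -> [26, 29, 23]
push(4) -> [26, 29, 23, 4]
peek()->4
peek()->4
push(2) -> [26, 29, 23, 4, 2]
peek()->2
push(11) -> [26, 29, 23, 4, 2, 11]

Final stack: [26, 29, 23, 4, 2, 11]


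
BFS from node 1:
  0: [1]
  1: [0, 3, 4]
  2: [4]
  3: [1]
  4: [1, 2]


Visit 1, enqueue [0, 3, 4]
Visit 0, enqueue []
Visit 3, enqueue []
Visit 4, enqueue [2]
Visit 2, enqueue []

BFS order: [1, 0, 3, 4, 2]


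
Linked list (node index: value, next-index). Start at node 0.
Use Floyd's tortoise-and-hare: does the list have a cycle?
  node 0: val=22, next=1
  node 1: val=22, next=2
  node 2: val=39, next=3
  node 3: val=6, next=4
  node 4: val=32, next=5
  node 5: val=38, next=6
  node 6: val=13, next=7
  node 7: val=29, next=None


Floyd's tortoise (slow, +1) and hare (fast, +2):
  init: slow=0, fast=0
  step 1: slow=1, fast=2
  step 2: slow=2, fast=4
  step 3: slow=3, fast=6
  step 4: fast 6->7->None, no cycle

Cycle: no


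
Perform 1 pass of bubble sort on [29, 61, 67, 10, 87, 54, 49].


Initial: [29, 61, 67, 10, 87, 54, 49]
Pass 1: [29, 61, 10, 67, 54, 49, 87] (3 swaps)

After 1 pass: [29, 61, 10, 67, 54, 49, 87]


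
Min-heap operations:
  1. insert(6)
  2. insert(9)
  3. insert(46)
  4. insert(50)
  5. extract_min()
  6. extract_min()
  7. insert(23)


insert(6) -> [6]
insert(9) -> [6, 9]
insert(46) -> [6, 9, 46]
insert(50) -> [6, 9, 46, 50]
extract_min()->6, [9, 50, 46]
extract_min()->9, [46, 50]
insert(23) -> [23, 50, 46]

Final heap: [23, 50, 46]


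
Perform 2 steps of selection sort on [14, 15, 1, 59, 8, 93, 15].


Initial: [14, 15, 1, 59, 8, 93, 15]
Step 1: min=1 at 2
  Swap: [1, 15, 14, 59, 8, 93, 15]
Step 2: min=8 at 4
  Swap: [1, 8, 14, 59, 15, 93, 15]

After 2 steps: [1, 8, 14, 59, 15, 93, 15]


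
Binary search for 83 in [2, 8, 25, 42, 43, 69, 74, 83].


Step 1: lo=0, hi=7, mid=3, val=42
Step 2: lo=4, hi=7, mid=5, val=69
Step 3: lo=6, hi=7, mid=6, val=74
Step 4: lo=7, hi=7, mid=7, val=83

Found at index 7


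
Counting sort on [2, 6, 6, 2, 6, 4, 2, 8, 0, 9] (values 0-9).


Input: [2, 6, 6, 2, 6, 4, 2, 8, 0, 9]
Counts: [1, 0, 3, 0, 1, 0, 3, 0, 1, 1]

Sorted: [0, 2, 2, 2, 4, 6, 6, 6, 8, 9]


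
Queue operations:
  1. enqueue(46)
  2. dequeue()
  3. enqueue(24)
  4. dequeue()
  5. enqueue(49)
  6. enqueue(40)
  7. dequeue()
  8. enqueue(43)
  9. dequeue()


enqueue(46) -> [46]
dequeue()->46, []
enqueue(24) -> [24]
dequeue()->24, []
enqueue(49) -> [49]
enqueue(40) -> [49, 40]
dequeue()->49, [40]
enqueue(43) -> [40, 43]
dequeue()->40, [43]

Final queue: [43]


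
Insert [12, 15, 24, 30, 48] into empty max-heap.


Insert 12: [12]
Insert 15: [15, 12]
Insert 24: [24, 12, 15]
Insert 30: [30, 24, 15, 12]
Insert 48: [48, 30, 15, 12, 24]

Final heap: [48, 30, 15, 12, 24]


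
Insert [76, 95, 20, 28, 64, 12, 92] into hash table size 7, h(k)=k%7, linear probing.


Insert 76: h=6 -> slot 6
Insert 95: h=4 -> slot 4
Insert 20: h=6, 1 probes -> slot 0
Insert 28: h=0, 1 probes -> slot 1
Insert 64: h=1, 1 probes -> slot 2
Insert 12: h=5 -> slot 5
Insert 92: h=1, 2 probes -> slot 3

Table: [20, 28, 64, 92, 95, 12, 76]


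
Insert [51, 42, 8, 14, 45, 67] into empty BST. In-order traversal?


Insert 51: root
Insert 42: L from 51
Insert 8: L from 51 -> L from 42
Insert 14: L from 51 -> L from 42 -> R from 8
Insert 45: L from 51 -> R from 42
Insert 67: R from 51

In-order: [8, 14, 42, 45, 51, 67]


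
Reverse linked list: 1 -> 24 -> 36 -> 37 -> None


Step 1: curr=1, set curr.next=prev(None) | reversed so far: 1
Step 2: curr=24, set curr.next=prev(1) | reversed so far: 24 -> 1
Step 3: curr=36, set curr.next=prev(24) | reversed so far: 36 -> 24 -> 1
Step 4: curr=37, set curr.next=prev(36) | reversed so far: 37 -> 36 -> 24 -> 1

37 -> 36 -> 24 -> 1 -> None


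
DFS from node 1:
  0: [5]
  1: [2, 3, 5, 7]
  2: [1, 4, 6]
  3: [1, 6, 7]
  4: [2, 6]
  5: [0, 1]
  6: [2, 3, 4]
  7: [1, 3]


Visit 1, push [7, 5, 3, 2]
Visit 2, push [6, 4]
Visit 4, push [6]
Visit 6, push [3]
Visit 3, push [7]
Visit 7, push []
Visit 5, push [0]
Visit 0, push []

DFS order: [1, 2, 4, 6, 3, 7, 5, 0]


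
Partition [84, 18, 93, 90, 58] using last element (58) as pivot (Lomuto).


Pivot: 58
  18 <= 58: swap -> [18, 84, 93, 90, 58]
Place pivot at 1: [18, 58, 93, 90, 84]

Partitioned: [18, 58, 93, 90, 84]


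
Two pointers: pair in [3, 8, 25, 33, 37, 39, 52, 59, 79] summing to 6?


lo=0(3)+hi=8(79)=82
lo=0(3)+hi=7(59)=62
lo=0(3)+hi=6(52)=55
lo=0(3)+hi=5(39)=42
lo=0(3)+hi=4(37)=40
lo=0(3)+hi=3(33)=36
lo=0(3)+hi=2(25)=28
lo=0(3)+hi=1(8)=11

No pair found


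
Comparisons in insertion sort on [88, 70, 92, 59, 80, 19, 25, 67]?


Algorithm: insertion sort
Input: [88, 70, 92, 59, 80, 19, 25, 67]
Sorted: [19, 25, 59, 67, 70, 80, 88, 92]

24


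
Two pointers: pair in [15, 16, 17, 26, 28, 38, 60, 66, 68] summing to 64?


lo=0(15)+hi=8(68)=83
lo=0(15)+hi=7(66)=81
lo=0(15)+hi=6(60)=75
lo=0(15)+hi=5(38)=53
lo=1(16)+hi=5(38)=54
lo=2(17)+hi=5(38)=55
lo=3(26)+hi=5(38)=64

Yes: 26+38=64


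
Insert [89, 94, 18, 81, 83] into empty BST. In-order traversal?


Insert 89: root
Insert 94: R from 89
Insert 18: L from 89
Insert 81: L from 89 -> R from 18
Insert 83: L from 89 -> R from 18 -> R from 81

In-order: [18, 81, 83, 89, 94]


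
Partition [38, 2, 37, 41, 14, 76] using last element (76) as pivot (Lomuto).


Pivot: 76
  38 <= 76: advance i (no swap)
  2 <= 76: advance i (no swap)
  37 <= 76: advance i (no swap)
  41 <= 76: advance i (no swap)
  14 <= 76: advance i (no swap)
Place pivot at 5: [38, 2, 37, 41, 14, 76]

Partitioned: [38, 2, 37, 41, 14, 76]


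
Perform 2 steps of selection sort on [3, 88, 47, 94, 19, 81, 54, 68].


Initial: [3, 88, 47, 94, 19, 81, 54, 68]
Step 1: min=3 at 0
  Swap: [3, 88, 47, 94, 19, 81, 54, 68]
Step 2: min=19 at 4
  Swap: [3, 19, 47, 94, 88, 81, 54, 68]

After 2 steps: [3, 19, 47, 94, 88, 81, 54, 68]


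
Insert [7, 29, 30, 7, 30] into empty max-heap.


Insert 7: [7]
Insert 29: [29, 7]
Insert 30: [30, 7, 29]
Insert 7: [30, 7, 29, 7]
Insert 30: [30, 30, 29, 7, 7]

Final heap: [30, 30, 29, 7, 7]


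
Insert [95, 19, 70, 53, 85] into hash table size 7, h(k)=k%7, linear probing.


Insert 95: h=4 -> slot 4
Insert 19: h=5 -> slot 5
Insert 70: h=0 -> slot 0
Insert 53: h=4, 2 probes -> slot 6
Insert 85: h=1 -> slot 1

Table: [70, 85, None, None, 95, 19, 53]


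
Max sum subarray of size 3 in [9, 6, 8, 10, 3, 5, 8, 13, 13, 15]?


[0:3]: 23
[1:4]: 24
[2:5]: 21
[3:6]: 18
[4:7]: 16
[5:8]: 26
[6:9]: 34
[7:10]: 41

Max: 41 at [7:10]


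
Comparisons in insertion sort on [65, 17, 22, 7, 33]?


Algorithm: insertion sort
Input: [65, 17, 22, 7, 33]
Sorted: [7, 17, 22, 33, 65]

8


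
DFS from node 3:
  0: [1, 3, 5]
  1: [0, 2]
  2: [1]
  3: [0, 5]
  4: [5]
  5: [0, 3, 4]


Visit 3, push [5, 0]
Visit 0, push [5, 1]
Visit 1, push [2]
Visit 2, push []
Visit 5, push [4]
Visit 4, push []

DFS order: [3, 0, 1, 2, 5, 4]


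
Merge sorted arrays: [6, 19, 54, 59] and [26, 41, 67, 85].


Take 6 from A
Take 19 from A
Take 26 from B
Take 41 from B
Take 54 from A
Take 59 from A

Merged: [6, 19, 26, 41, 54, 59, 67, 85]


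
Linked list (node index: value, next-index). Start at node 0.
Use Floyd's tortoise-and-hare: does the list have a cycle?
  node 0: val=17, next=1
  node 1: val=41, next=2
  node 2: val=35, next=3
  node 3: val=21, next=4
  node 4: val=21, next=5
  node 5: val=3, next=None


Floyd's tortoise (slow, +1) and hare (fast, +2):
  init: slow=0, fast=0
  step 1: slow=1, fast=2
  step 2: slow=2, fast=4
  step 3: fast 4->5->None, no cycle

Cycle: no


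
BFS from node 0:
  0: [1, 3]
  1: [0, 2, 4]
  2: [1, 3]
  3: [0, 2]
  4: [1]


Visit 0, enqueue [1, 3]
Visit 1, enqueue [2, 4]
Visit 3, enqueue []
Visit 2, enqueue []
Visit 4, enqueue []

BFS order: [0, 1, 3, 2, 4]


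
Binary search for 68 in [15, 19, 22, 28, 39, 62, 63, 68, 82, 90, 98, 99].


Step 1: lo=0, hi=11, mid=5, val=62
Step 2: lo=6, hi=11, mid=8, val=82
Step 3: lo=6, hi=7, mid=6, val=63
Step 4: lo=7, hi=7, mid=7, val=68

Found at index 7


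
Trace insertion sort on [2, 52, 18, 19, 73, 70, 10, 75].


Initial: [2, 52, 18, 19, 73, 70, 10, 75]
Insert 52: [2, 52, 18, 19, 73, 70, 10, 75]
Insert 18: [2, 18, 52, 19, 73, 70, 10, 75]
Insert 19: [2, 18, 19, 52, 73, 70, 10, 75]
Insert 73: [2, 18, 19, 52, 73, 70, 10, 75]
Insert 70: [2, 18, 19, 52, 70, 73, 10, 75]
Insert 10: [2, 10, 18, 19, 52, 70, 73, 75]
Insert 75: [2, 10, 18, 19, 52, 70, 73, 75]

Sorted: [2, 10, 18, 19, 52, 70, 73, 75]


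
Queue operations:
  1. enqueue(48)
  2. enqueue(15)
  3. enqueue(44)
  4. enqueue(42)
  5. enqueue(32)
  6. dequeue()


enqueue(48) -> [48]
enqueue(15) -> [48, 15]
enqueue(44) -> [48, 15, 44]
enqueue(42) -> [48, 15, 44, 42]
enqueue(32) -> [48, 15, 44, 42, 32]
dequeue()->48, [15, 44, 42, 32]

Final queue: [15, 44, 42, 32]


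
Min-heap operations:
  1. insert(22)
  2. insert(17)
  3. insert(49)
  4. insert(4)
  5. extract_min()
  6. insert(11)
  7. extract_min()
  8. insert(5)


insert(22) -> [22]
insert(17) -> [17, 22]
insert(49) -> [17, 22, 49]
insert(4) -> [4, 17, 49, 22]
extract_min()->4, [17, 22, 49]
insert(11) -> [11, 17, 49, 22]
extract_min()->11, [17, 22, 49]
insert(5) -> [5, 17, 49, 22]

Final heap: [5, 17, 49, 22]


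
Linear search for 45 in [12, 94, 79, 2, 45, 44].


i=0: 12!=45
i=1: 94!=45
i=2: 79!=45
i=3: 2!=45
i=4: 45==45 found!

Found at 4, 5 comps


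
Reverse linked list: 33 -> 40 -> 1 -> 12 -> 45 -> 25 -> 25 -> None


Step 1: curr=33, set curr.next=prev(None) | reversed so far: 33
Step 2: curr=40, set curr.next=prev(33) | reversed so far: 40 -> 33
Step 3: curr=1, set curr.next=prev(40) | reversed so far: 1 -> 40 -> 33
Step 4: curr=12, set curr.next=prev(1) | reversed so far: 12 -> 1 -> 40 -> 33
Step 5: curr=45, set curr.next=prev(12) | reversed so far: 45 -> 12 -> 1 -> 40 -> 33
Step 6: curr=25, set curr.next=prev(45) | reversed so far: 25 -> 45 -> 12 -> 1 -> 40 -> 33
Step 7: curr=25, set curr.next=prev(25) | reversed so far: 25 -> 25 -> 45 -> 12 -> 1 -> 40 -> 33

25 -> 25 -> 45 -> 12 -> 1 -> 40 -> 33 -> None


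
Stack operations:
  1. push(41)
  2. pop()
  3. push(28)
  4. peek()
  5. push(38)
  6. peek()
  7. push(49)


push(41) -> [41]
pop()->41, []
push(28) -> [28]
peek()->28
push(38) -> [28, 38]
peek()->38
push(49) -> [28, 38, 49]

Final stack: [28, 38, 49]


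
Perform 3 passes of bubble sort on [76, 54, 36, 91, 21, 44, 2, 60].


Initial: [76, 54, 36, 91, 21, 44, 2, 60]
Pass 1: [54, 36, 76, 21, 44, 2, 60, 91] (6 swaps)
Pass 2: [36, 54, 21, 44, 2, 60, 76, 91] (5 swaps)
Pass 3: [36, 21, 44, 2, 54, 60, 76, 91] (3 swaps)

After 3 passes: [36, 21, 44, 2, 54, 60, 76, 91]


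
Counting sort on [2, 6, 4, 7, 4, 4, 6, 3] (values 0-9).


Input: [2, 6, 4, 7, 4, 4, 6, 3]
Counts: [0, 0, 1, 1, 3, 0, 2, 1, 0, 0]

Sorted: [2, 3, 4, 4, 4, 6, 6, 7]


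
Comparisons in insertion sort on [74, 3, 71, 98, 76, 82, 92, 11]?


Algorithm: insertion sort
Input: [74, 3, 71, 98, 76, 82, 92, 11]
Sorted: [3, 11, 71, 74, 76, 82, 92, 98]

17


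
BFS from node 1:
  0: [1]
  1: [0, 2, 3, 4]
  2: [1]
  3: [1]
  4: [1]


Visit 1, enqueue [0, 2, 3, 4]
Visit 0, enqueue []
Visit 2, enqueue []
Visit 3, enqueue []
Visit 4, enqueue []

BFS order: [1, 0, 2, 3, 4]


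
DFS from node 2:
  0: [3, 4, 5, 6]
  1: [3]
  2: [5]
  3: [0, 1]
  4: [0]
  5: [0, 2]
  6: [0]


Visit 2, push [5]
Visit 5, push [0]
Visit 0, push [6, 4, 3]
Visit 3, push [1]
Visit 1, push []
Visit 4, push []
Visit 6, push []

DFS order: [2, 5, 0, 3, 1, 4, 6]


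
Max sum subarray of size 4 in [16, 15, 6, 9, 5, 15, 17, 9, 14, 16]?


[0:4]: 46
[1:5]: 35
[2:6]: 35
[3:7]: 46
[4:8]: 46
[5:9]: 55
[6:10]: 56

Max: 56 at [6:10]


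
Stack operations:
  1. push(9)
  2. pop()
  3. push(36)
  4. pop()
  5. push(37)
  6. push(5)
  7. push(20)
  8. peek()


push(9) -> [9]
pop()->9, []
push(36) -> [36]
pop()->36, []
push(37) -> [37]
push(5) -> [37, 5]
push(20) -> [37, 5, 20]
peek()->20

Final stack: [37, 5, 20]


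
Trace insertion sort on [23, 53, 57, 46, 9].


Initial: [23, 53, 57, 46, 9]
Insert 53: [23, 53, 57, 46, 9]
Insert 57: [23, 53, 57, 46, 9]
Insert 46: [23, 46, 53, 57, 9]
Insert 9: [9, 23, 46, 53, 57]

Sorted: [9, 23, 46, 53, 57]


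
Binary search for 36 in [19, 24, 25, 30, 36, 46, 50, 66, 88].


Step 1: lo=0, hi=8, mid=4, val=36

Found at index 4


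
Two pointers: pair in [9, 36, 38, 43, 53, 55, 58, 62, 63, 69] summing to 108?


lo=0(9)+hi=9(69)=78
lo=1(36)+hi=9(69)=105
lo=2(38)+hi=9(69)=107
lo=3(43)+hi=9(69)=112
lo=3(43)+hi=8(63)=106
lo=4(53)+hi=8(63)=116
lo=4(53)+hi=7(62)=115
lo=4(53)+hi=6(58)=111
lo=4(53)+hi=5(55)=108

Yes: 53+55=108


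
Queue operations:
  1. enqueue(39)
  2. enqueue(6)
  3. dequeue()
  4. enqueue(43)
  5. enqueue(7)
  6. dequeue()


enqueue(39) -> [39]
enqueue(6) -> [39, 6]
dequeue()->39, [6]
enqueue(43) -> [6, 43]
enqueue(7) -> [6, 43, 7]
dequeue()->6, [43, 7]

Final queue: [43, 7]


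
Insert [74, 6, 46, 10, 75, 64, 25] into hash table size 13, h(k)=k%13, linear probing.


Insert 74: h=9 -> slot 9
Insert 6: h=6 -> slot 6
Insert 46: h=7 -> slot 7
Insert 10: h=10 -> slot 10
Insert 75: h=10, 1 probes -> slot 11
Insert 64: h=12 -> slot 12
Insert 25: h=12, 1 probes -> slot 0

Table: [25, None, None, None, None, None, 6, 46, None, 74, 10, 75, 64]


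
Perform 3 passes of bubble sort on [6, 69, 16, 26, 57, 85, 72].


Initial: [6, 69, 16, 26, 57, 85, 72]
Pass 1: [6, 16, 26, 57, 69, 72, 85] (4 swaps)
Pass 2: [6, 16, 26, 57, 69, 72, 85] (0 swaps)
Pass 3: [6, 16, 26, 57, 69, 72, 85] (0 swaps)

After 3 passes: [6, 16, 26, 57, 69, 72, 85]


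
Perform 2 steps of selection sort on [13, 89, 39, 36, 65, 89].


Initial: [13, 89, 39, 36, 65, 89]
Step 1: min=13 at 0
  Swap: [13, 89, 39, 36, 65, 89]
Step 2: min=36 at 3
  Swap: [13, 36, 39, 89, 65, 89]

After 2 steps: [13, 36, 39, 89, 65, 89]


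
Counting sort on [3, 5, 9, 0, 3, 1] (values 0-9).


Input: [3, 5, 9, 0, 3, 1]
Counts: [1, 1, 0, 2, 0, 1, 0, 0, 0, 1]

Sorted: [0, 1, 3, 3, 5, 9]


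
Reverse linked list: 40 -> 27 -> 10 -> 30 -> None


Step 1: curr=40, set curr.next=prev(None) | reversed so far: 40
Step 2: curr=27, set curr.next=prev(40) | reversed so far: 27 -> 40
Step 3: curr=10, set curr.next=prev(27) | reversed so far: 10 -> 27 -> 40
Step 4: curr=30, set curr.next=prev(10) | reversed so far: 30 -> 10 -> 27 -> 40

30 -> 10 -> 27 -> 40 -> None


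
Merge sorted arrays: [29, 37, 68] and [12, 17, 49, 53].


Take 12 from B
Take 17 from B
Take 29 from A
Take 37 from A
Take 49 from B
Take 53 from B

Merged: [12, 17, 29, 37, 49, 53, 68]


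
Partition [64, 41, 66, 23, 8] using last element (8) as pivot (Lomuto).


Pivot: 8
Place pivot at 0: [8, 41, 66, 23, 64]

Partitioned: [8, 41, 66, 23, 64]


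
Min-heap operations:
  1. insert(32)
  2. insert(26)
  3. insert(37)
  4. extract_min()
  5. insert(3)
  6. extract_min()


insert(32) -> [32]
insert(26) -> [26, 32]
insert(37) -> [26, 32, 37]
extract_min()->26, [32, 37]
insert(3) -> [3, 37, 32]
extract_min()->3, [32, 37]

Final heap: [32, 37]


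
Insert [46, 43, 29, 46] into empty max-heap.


Insert 46: [46]
Insert 43: [46, 43]
Insert 29: [46, 43, 29]
Insert 46: [46, 46, 29, 43]

Final heap: [46, 46, 29, 43]


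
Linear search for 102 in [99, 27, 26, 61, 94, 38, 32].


i=0: 99!=102
i=1: 27!=102
i=2: 26!=102
i=3: 61!=102
i=4: 94!=102
i=5: 38!=102
i=6: 32!=102

Not found, 7 comps


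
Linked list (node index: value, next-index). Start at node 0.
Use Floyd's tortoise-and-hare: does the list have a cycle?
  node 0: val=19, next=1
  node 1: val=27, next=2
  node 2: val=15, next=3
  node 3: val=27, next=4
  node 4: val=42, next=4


Floyd's tortoise (slow, +1) and hare (fast, +2):
  init: slow=0, fast=0
  step 1: slow=1, fast=2
  step 2: slow=2, fast=4
  step 3: slow=3, fast=4
  step 4: slow=4, fast=4
  slow == fast at node 4: cycle detected

Cycle: yes
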